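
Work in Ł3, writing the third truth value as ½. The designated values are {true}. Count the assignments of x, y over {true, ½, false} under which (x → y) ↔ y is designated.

5

Of the 9 assignments, 5 give a value in {true}.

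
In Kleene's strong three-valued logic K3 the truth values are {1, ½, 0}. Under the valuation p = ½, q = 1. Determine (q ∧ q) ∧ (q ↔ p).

q ∧ q = 1 ∧ 1 = 1
q ↔ p = 1 ↔ ½ = ½
(q ∧ q) ∧ (q ↔ p) = 1 ∧ ½ = ½

½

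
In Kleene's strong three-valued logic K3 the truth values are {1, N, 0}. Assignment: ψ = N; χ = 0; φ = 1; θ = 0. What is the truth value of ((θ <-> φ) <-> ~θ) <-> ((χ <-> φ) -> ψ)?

θ <-> φ = 0 <-> 1 = 0
~θ = ~0 = 1
(θ <-> φ) <-> ~θ = 0 <-> 1 = 0
χ <-> φ = 0 <-> 1 = 0
(χ <-> φ) -> ψ = 0 -> N = 1  [~0 | N]
((θ <-> φ) <-> ~θ) <-> ((χ <-> φ) -> ψ) = 0 <-> 1 = 0

0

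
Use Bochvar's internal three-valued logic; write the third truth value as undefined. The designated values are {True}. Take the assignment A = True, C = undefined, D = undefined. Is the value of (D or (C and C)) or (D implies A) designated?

C and C = undefined and undefined = undefined
D or (C and C) = undefined or undefined = undefined
D implies A = undefined implies True = undefined
(D or (C and C)) or (D implies A) = undefined or undefined = undefined
undefined ∉ {True}.

No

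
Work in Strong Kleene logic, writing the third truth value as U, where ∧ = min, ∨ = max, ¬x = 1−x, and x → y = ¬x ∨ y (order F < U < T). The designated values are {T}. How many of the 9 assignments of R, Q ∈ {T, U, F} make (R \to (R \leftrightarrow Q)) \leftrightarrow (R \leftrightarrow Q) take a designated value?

3

Designated under: (R=T, Q=T); (R=T, Q=F); (R=F, Q=F).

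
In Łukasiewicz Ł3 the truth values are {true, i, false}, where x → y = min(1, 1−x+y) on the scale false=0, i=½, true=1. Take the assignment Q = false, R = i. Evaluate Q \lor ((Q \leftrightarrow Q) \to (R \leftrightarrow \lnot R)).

Q \leftrightarrow Q = false \leftrightarrow false = true
\lnot R = \lnot i = i
R \leftrightarrow \lnot R = i \leftrightarrow i = true  [1 − |½−½|]
(Q \leftrightarrow Q) \to (R \leftrightarrow \lnot R) = true \to true = true
Q \lor ((Q \leftrightarrow Q) \to (R \leftrightarrow \lnot R)) = false \lor true = true

true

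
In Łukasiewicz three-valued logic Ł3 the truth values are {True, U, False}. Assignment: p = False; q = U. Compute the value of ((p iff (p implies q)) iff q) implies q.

True

p implies q = False implies U = True  [min(1, 1−0+½)]
p iff (p implies q) = False iff True = False
(p iff (p implies q)) iff q = False iff U = U
((p iff (p implies q)) iff q) implies q = U implies U = True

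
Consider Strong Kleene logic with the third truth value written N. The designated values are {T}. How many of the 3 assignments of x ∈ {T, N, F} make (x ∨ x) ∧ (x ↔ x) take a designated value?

x=T: T ✓
x=N: N ·
x=F: F ·

1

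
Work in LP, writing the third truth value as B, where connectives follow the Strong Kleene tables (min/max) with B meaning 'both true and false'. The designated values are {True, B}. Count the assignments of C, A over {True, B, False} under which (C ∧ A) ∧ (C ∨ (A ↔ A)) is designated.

4

Designated under: (C=True, A=True); (C=True, A=B); (C=B, A=True); (C=B, A=B).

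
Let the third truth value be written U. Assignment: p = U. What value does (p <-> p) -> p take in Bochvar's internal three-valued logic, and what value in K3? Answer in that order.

U; U

In Bochvar's internal three-valued logic: p <-> p = U <-> U = U
(p <-> p) -> p = U -> U = U  [any arg is the third value ⇒ result is the third value]
In K3: p <-> p = U <-> U = U
(p <-> p) -> p = U -> U = U  [~U | U]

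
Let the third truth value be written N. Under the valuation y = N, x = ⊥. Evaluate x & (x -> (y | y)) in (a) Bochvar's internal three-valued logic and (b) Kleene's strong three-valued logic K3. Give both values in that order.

N; ⊥

In Bochvar's internal three-valued logic: y | y = N | N = N
x -> (y | y) = ⊥ -> N = N  [any arg is the third value ⇒ result is the third value]
x & (x -> (y | y)) = ⊥ & N = N
In Kleene's strong three-valued logic K3: y | y = N | N = N
x -> (y | y) = ⊥ -> N = ⊤
x & (x -> (y | y)) = ⊥ & ⊤ = ⊥
They differ because Bochvar's internal three-valued logic and Kleene's strong three-valued logic K3 treat N differently under the binary connectives.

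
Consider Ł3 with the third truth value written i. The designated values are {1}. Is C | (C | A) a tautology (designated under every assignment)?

No

Countermodel: C=i, A=i gives i, which is not designated.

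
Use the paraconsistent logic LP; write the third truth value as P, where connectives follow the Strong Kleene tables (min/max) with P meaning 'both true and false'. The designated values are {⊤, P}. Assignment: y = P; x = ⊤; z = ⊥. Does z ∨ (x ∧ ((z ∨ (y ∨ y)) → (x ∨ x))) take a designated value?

Yes

y ∨ y = P ∨ P = P
z ∨ (y ∨ y) = ⊥ ∨ P = P
x ∨ x = ⊤ ∨ ⊤ = ⊤
(z ∨ (y ∨ y)) → (x ∨ x) = P → ⊤ = ⊤  [¬P ∨ ⊤]
x ∧ ((z ∨ (y ∨ y)) → (x ∨ x)) = ⊤ ∧ ⊤ = ⊤
z ∨ (x ∧ ((z ∨ (y ∨ y)) → (x ∨ x))) = ⊥ ∨ ⊤ = ⊤
⊤ ∈ {⊤, P}.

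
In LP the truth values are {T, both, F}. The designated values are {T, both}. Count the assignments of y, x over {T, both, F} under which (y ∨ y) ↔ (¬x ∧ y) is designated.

8

Of the 9 assignments, 8 give a value in {T, both}.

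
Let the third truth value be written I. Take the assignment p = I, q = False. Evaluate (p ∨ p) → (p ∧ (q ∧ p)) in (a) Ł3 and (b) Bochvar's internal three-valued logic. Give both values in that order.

In Ł3: p ∨ p = I ∨ I = I
q ∧ p = False ∧ I = False
p ∧ (q ∧ p) = I ∧ False = False
(p ∨ p) → (p ∧ (q ∧ p)) = I → False = I  [min(1, 1−½+0)]
In Bochvar's internal three-valued logic: p ∨ p = I ∨ I = I
q ∧ p = False ∧ I = I
p ∧ (q ∧ p) = I ∧ I = I
(p ∨ p) → (p ∧ (q ∧ p)) = I → I = I

I; I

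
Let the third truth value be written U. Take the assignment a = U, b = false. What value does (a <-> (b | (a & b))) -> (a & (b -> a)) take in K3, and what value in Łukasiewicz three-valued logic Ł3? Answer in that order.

In K3: a & b = U & false = false
b | (a & b) = false | false = false
a <-> (b | (a & b)) = U <-> false = U
b -> a = false -> U = true  [~false | U]
a & (b -> a) = U & true = U
(a <-> (b | (a & b))) -> (a & (b -> a)) = U -> U = U
In Łukasiewicz three-valued logic Ł3: a & b = U & false = false
b | (a & b) = false | false = false
a <-> (b | (a & b)) = U <-> false = U
b -> a = false -> U = true
a & (b -> a) = U & true = U
(a <-> (b | (a & b))) -> (a & (b -> a)) = U -> U = true
They differ because K3 and Łukasiewicz three-valued logic Ł3 treat U differently under implication.

U; true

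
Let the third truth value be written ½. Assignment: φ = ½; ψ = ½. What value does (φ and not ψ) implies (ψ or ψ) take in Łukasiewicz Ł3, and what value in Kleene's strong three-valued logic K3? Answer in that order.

In Łukasiewicz Ł3: not ψ = not ½ = ½
φ and not ψ = ½ and ½ = ½
ψ or ψ = ½ or ½ = ½
(φ and not ψ) implies (ψ or ψ) = ½ implies ½ = ⊤  [min(1, 1−½+½)]
In Kleene's strong three-valued logic K3: not ψ = not ½ = ½
φ and not ψ = ½ and ½ = ½
ψ or ψ = ½ or ½ = ½
(φ and not ψ) implies (ψ or ψ) = ½ implies ½ = ½  [not ½ or ½]
They differ because Łukasiewicz Ł3 and Kleene's strong three-valued logic K3 treat ½ differently under implication.

⊤; ½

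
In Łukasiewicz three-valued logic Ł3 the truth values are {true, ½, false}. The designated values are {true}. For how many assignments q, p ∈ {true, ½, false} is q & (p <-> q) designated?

Designated under: (q=true, p=true).

1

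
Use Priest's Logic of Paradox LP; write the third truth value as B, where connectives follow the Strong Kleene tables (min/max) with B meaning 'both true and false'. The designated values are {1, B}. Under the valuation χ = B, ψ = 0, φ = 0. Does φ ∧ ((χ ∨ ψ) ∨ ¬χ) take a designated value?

χ ∨ ψ = B ∨ 0 = B
¬χ = ¬B = B
(χ ∨ ψ) ∨ ¬χ = B ∨ B = B
φ ∧ ((χ ∨ ψ) ∨ ¬χ) = 0 ∧ B = 0
0 ∉ {1, B}.

No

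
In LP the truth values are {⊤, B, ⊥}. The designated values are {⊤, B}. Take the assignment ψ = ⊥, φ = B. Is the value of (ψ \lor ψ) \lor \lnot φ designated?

Yes

ψ \lor ψ = ⊥ \lor ⊥ = ⊥
\lnot φ = \lnot B = B
(ψ \lor ψ) \lor \lnot φ = ⊥ \lor B = B
B ∈ {⊤, B}.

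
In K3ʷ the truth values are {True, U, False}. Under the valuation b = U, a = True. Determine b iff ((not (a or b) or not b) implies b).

a or b = True or U = U
not (a or b) = not U = U
not b = not U = U
not (a or b) or not b = U or U = U
(not (a or b) or not b) implies b = U implies U = U
b iff ((not (a or b) or not b) implies b) = U iff U = U

U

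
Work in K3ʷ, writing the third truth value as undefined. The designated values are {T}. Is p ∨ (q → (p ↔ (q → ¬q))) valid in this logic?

Countermodel: p=T, q=undefined gives undefined, which is not designated.

No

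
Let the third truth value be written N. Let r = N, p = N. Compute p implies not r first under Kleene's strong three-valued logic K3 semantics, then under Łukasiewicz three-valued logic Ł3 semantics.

N; T

In Kleene's strong three-valued logic K3: not r = not N = N
p implies not r = N implies N = N
In Łukasiewicz three-valued logic Ł3: not r = not N = N
p implies not r = N implies N = T  [min(1, 1−½+½)]
They differ because Kleene's strong three-valued logic K3 and Łukasiewicz three-valued logic Ł3 treat N differently under implication.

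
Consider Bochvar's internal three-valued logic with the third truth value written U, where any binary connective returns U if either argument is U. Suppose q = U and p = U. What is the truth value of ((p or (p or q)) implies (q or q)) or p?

U

p or q = U or U = U
p or (p or q) = U or U = U
q or q = U or U = U
(p or (p or q)) implies (q or q) = U implies U = U  [any arg is the third value ⇒ result is the third value]
((p or (p or q)) implies (q or q)) or p = U or U = U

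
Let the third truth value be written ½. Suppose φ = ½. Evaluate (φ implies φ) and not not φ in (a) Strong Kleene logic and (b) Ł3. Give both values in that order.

In Strong Kleene logic: φ implies φ = ½ implies ½ = ½  [not ½ or ½]
not φ = not ½ = ½
not not φ = not ½ = ½
(φ implies φ) and not not φ = ½ and ½ = ½
In Ł3: φ implies φ = ½ implies ½ = true
not φ = not ½ = ½
not not φ = not ½ = ½
(φ implies φ) and not not φ = true and ½ = ½

½; ½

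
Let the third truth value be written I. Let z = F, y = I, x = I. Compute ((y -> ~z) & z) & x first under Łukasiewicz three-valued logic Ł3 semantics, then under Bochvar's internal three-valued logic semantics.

In Łukasiewicz three-valued logic Ł3: ~z = ~F = T
y -> ~z = I -> T = T  [min(1, 1−½+1)]
(y -> ~z) & z = T & F = F
((y -> ~z) & z) & x = F & I = F
In Bochvar's internal three-valued logic: ~z = ~F = T
y -> ~z = I -> T = I  [any arg is the third value ⇒ result is the third value]
(y -> ~z) & z = I & F = I
((y -> ~z) & z) & x = I & I = I
They differ because Łukasiewicz three-valued logic Ł3 and Bochvar's internal three-valued logic treat I differently under the binary connectives.

F; I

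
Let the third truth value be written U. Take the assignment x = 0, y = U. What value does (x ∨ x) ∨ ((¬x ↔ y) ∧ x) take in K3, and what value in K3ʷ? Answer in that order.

In K3: x ∨ x = 0 ∨ 0 = 0
¬x = ¬0 = 1
¬x ↔ y = 1 ↔ U = U
(¬x ↔ y) ∧ x = U ∧ 0 = 0
(x ∨ x) ∨ ((¬x ↔ y) ∧ x) = 0 ∨ 0 = 0
In K3ʷ: x ∨ x = 0 ∨ 0 = 0
¬x = ¬0 = 1
¬x ↔ y = 1 ↔ U = U
(¬x ↔ y) ∧ x = U ∧ 0 = U
(x ∨ x) ∨ ((¬x ↔ y) ∧ x) = 0 ∨ U = U
They differ because K3 and K3ʷ treat U differently under the binary connectives.

0; U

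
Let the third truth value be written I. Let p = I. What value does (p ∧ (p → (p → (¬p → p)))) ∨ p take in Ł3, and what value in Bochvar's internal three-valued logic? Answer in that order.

In Ł3: ¬p = ¬I = I
¬p → p = I → I = ⊤
p → (¬p → p) = I → ⊤ = ⊤
p → (p → (¬p → p)) = I → ⊤ = ⊤
p ∧ (p → (p → (¬p → p))) = I ∧ ⊤ = I
(p ∧ (p → (p → (¬p → p)))) ∨ p = I ∨ I = I
In Bochvar's internal three-valued logic: ¬p = ¬I = I
¬p → p = I → I = I  [any arg is the third value ⇒ result is the third value]
p → (¬p → p) = I → I = I
p → (p → (¬p → p)) = I → I = I
p ∧ (p → (p → (¬p → p))) = I ∧ I = I
(p ∧ (p → (p → (¬p → p)))) ∨ p = I ∨ I = I

I; I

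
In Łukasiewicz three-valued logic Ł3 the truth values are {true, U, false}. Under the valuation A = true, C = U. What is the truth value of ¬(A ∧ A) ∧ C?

false

A ∧ A = true ∧ true = true
¬(A ∧ A) = ¬true = false
¬(A ∧ A) ∧ C = false ∧ U = false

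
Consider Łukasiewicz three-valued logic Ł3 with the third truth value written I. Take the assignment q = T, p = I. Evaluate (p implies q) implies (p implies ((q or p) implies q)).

T

p implies q = I implies T = T
q or p = T or I = T
(q or p) implies q = T implies T = T
p implies ((q or p) implies q) = I implies T = T
(p implies q) implies (p implies ((q or p) implies q)) = T implies T = T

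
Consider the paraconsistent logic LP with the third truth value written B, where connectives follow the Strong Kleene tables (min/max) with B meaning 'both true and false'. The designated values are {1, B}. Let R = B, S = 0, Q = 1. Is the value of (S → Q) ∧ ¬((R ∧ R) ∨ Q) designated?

S → Q = 0 → 1 = 1
R ∧ R = B ∧ B = B
(R ∧ R) ∨ Q = B ∨ 1 = 1
¬((R ∧ R) ∨ Q) = ¬1 = 0
(S → Q) ∧ ¬((R ∧ R) ∨ Q) = 1 ∧ 0 = 0
0 ∉ {1, B}.

No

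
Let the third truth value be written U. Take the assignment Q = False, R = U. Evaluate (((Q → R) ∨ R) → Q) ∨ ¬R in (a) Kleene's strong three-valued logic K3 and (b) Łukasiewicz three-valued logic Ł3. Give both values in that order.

U; U

In Kleene's strong three-valued logic K3: Q → R = False → U = True  [¬False ∨ U]
(Q → R) ∨ R = True ∨ U = True
((Q → R) ∨ R) → Q = True → False = False
¬R = ¬U = U
(((Q → R) ∨ R) → Q) ∨ ¬R = False ∨ U = U
In Łukasiewicz three-valued logic Ł3: Q → R = False → U = True  [min(1, 1−0+½)]
(Q → R) ∨ R = True ∨ U = True
((Q → R) ∨ R) → Q = True → False = False
¬R = ¬U = U
(((Q → R) ∨ R) → Q) ∨ ¬R = False ∨ U = U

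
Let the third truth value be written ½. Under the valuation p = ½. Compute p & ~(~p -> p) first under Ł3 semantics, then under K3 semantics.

F; ½

In Ł3: ~p = ~½ = ½
~p -> p = ½ -> ½ = T  [min(1, 1−½+½)]
~(~p -> p) = ~T = F
p & ~(~p -> p) = ½ & F = F
In K3: ~p = ~½ = ½
~p -> p = ½ -> ½ = ½
~(~p -> p) = ~½ = ½
p & ~(~p -> p) = ½ & ½ = ½
They differ because Ł3 and K3 treat ½ differently under implication.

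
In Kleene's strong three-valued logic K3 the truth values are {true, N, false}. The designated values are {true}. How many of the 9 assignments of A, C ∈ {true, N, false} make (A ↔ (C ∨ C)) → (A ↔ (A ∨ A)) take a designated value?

6

Of the 9 assignments, 6 give a value in {true}.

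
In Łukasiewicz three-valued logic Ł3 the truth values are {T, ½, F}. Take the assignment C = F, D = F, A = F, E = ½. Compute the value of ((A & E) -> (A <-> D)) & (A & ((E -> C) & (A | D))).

A & E = F & ½ = F
A <-> D = F <-> F = T
(A & E) -> (A <-> D) = F -> T = T
E -> C = ½ -> F = ½  [min(1, 1−½+0)]
A | D = F | F = F
(E -> C) & (A | D) = ½ & F = F
A & ((E -> C) & (A | D)) = F & F = F
((A & E) -> (A <-> D)) & (A & ((E -> C) & (A | D))) = T & F = F

F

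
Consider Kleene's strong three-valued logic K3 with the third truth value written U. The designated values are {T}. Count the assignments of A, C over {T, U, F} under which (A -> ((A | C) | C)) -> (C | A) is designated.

Of the 9 assignments, 5 give a value in {T}.

5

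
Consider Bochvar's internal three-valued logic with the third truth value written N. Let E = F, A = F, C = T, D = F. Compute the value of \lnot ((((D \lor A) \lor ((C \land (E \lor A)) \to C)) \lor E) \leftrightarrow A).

D \lor A = F \lor F = F
E \lor A = F \lor F = F
C \land (E \lor A) = T \land F = F
(C \land (E \lor A)) \to C = F \to T = T
(D \lor A) \lor ((C \land (E \lor A)) \to C) = F \lor T = T
((D \lor A) \lor ((C \land (E \lor A)) \to C)) \lor E = T \lor F = T
(((D \lor A) \lor ((C \land (E \lor A)) \to C)) \lor E) \leftrightarrow A = T \leftrightarrow F = F
\lnot ((((D \lor A) \lor ((C \land (E \lor A)) \to C)) \lor E) \leftrightarrow A) = \lnot F = T

T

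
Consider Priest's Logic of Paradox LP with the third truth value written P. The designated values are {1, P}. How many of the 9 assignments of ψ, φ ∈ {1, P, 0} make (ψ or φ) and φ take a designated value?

Of the 9 assignments, 6 give a value in {1, P}.

6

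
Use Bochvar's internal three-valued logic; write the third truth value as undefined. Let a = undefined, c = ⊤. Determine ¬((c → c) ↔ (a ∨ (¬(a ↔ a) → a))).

undefined

c → c = ⊤ → ⊤ = ⊤
a ↔ a = undefined ↔ undefined = undefined
¬(a ↔ a) = ¬undefined = undefined
¬(a ↔ a) → a = undefined → undefined = undefined
a ∨ (¬(a ↔ a) → a) = undefined ∨ undefined = undefined
(c → c) ↔ (a ∨ (¬(a ↔ a) → a)) = ⊤ ↔ undefined = undefined
¬((c → c) ↔ (a ∨ (¬(a ↔ a) → a))) = ¬undefined = undefined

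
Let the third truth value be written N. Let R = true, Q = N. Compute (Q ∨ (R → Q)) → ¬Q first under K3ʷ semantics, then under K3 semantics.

In K3ʷ: R → Q = true → N = N
Q ∨ (R → Q) = N ∨ N = N
¬Q = ¬N = N
(Q ∨ (R → Q)) → ¬Q = N → N = N
In K3: R → Q = true → N = N  [¬true ∨ N]
Q ∨ (R → Q) = N ∨ N = N
¬Q = ¬N = N
(Q ∨ (R → Q)) → ¬Q = N → N = N

N; N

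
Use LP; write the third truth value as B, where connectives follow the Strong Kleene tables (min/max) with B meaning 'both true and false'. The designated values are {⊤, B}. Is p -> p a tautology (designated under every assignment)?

Every assignment of p over {⊤, B, ⊥} gives a value in {⊤, B}.
In particular, with p=B: p -> p = B.

Yes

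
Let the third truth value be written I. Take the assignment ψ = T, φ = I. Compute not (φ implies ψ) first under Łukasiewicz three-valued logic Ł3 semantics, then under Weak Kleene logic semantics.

F; I

In Łukasiewicz three-valued logic Ł3: φ implies ψ = I implies T = T  [min(1, 1−½+1)]
not (φ implies ψ) = not T = F
In Weak Kleene logic: φ implies ψ = I implies T = I  [any arg is the third value ⇒ result is the third value]
not (φ implies ψ) = not I = I
They differ because Łukasiewicz three-valued logic Ł3 and Weak Kleene logic treat I differently under the binary connectives.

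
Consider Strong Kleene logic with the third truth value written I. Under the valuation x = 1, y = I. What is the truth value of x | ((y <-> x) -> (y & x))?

y <-> x = I <-> 1 = I
y & x = I & 1 = I
(y <-> x) -> (y & x) = I -> I = I  [~I | I]
x | ((y <-> x) -> (y & x)) = 1 | I = 1

1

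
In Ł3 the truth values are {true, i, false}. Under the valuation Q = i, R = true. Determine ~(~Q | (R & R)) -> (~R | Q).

true

~Q = ~i = i
R & R = true & true = true
~Q | (R & R) = i | true = true
~(~Q | (R & R)) = ~true = false
~R = ~true = false
~R | Q = false | i = i
~(~Q | (R & R)) -> (~R | Q) = false -> i = true  [min(1, 1−0+½)]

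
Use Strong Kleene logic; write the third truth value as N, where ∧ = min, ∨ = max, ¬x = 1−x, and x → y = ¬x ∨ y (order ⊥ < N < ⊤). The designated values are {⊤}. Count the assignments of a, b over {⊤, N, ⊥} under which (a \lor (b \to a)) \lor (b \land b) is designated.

Of the 9 assignments, 7 give a value in {⊤}.

7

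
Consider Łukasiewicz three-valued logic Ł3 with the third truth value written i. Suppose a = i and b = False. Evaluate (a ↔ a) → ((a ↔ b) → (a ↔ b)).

True

a ↔ a = i ↔ i = True  [1 − |½−½|]
a ↔ b = i ↔ False = i
a ↔ b = i ↔ False = i
(a ↔ b) → (a ↔ b) = i → i = True
(a ↔ a) → ((a ↔ b) → (a ↔ b)) = True → True = True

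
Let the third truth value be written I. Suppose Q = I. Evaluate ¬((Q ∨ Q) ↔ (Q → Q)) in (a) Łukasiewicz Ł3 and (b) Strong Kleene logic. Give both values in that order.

In Łukasiewicz Ł3: Q ∨ Q = I ∨ I = I
Q → Q = I → I = ⊤
(Q ∨ Q) ↔ (Q → Q) = I ↔ ⊤ = I
¬((Q ∨ Q) ↔ (Q → Q)) = ¬I = I
In Strong Kleene logic: Q ∨ Q = I ∨ I = I
Q → Q = I → I = I  [¬I ∨ I]
(Q ∨ Q) ↔ (Q → Q) = I ↔ I = I
¬((Q ∨ Q) ↔ (Q → Q)) = ¬I = I

I; I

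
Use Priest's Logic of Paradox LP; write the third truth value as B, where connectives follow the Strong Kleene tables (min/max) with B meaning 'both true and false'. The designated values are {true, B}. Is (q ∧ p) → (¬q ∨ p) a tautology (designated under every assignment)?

Yes

Every assignment of q, p over {true, B, false} gives a value in {true, B}.
In particular, with q=B, p=B: (q ∧ p) → (¬q ∨ p) = B.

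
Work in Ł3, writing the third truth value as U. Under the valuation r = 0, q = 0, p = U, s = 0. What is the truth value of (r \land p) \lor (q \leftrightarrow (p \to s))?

r \land p = 0 \land U = 0
p \to s = U \to 0 = U  [min(1, 1−½+0)]
q \leftrightarrow (p \to s) = 0 \leftrightarrow U = U
(r \land p) \lor (q \leftrightarrow (p \to s)) = 0 \lor U = U

U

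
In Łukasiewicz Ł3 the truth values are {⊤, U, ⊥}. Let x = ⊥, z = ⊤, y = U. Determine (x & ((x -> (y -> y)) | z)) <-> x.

⊤

y -> y = U -> U = ⊤  [min(1, 1−½+½)]
x -> (y -> y) = ⊥ -> ⊤ = ⊤
(x -> (y -> y)) | z = ⊤ | ⊤ = ⊤
x & ((x -> (y -> y)) | z) = ⊥ & ⊤ = ⊥
(x & ((x -> (y -> y)) | z)) <-> x = ⊥ <-> ⊥ = ⊤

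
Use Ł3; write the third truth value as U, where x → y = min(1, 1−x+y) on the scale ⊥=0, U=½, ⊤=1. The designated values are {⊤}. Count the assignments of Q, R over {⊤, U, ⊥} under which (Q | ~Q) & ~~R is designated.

Designated under: (Q=⊤, R=⊤); (Q=⊥, R=⊤).

2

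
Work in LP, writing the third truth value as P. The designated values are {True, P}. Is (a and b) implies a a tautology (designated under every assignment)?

Every assignment of a, b over {True, P, False} gives a value in {True, P}.
In particular, with a=P, b=P: (a and b) implies a = P.

Yes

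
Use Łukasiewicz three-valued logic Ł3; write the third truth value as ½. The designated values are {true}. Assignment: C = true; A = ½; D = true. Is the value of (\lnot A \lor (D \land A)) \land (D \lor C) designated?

No

\lnot A = \lnot ½ = ½
D \land A = true \land ½ = ½
\lnot A \lor (D \land A) = ½ \lor ½ = ½
D \lor C = true \lor true = true
(\lnot A \lor (D \land A)) \land (D \lor C) = ½ \land true = ½
½ ∉ {true}.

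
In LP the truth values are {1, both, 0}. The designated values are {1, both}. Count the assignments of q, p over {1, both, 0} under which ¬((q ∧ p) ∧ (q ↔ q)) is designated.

Of the 9 assignments, 8 give a value in {1, both}.

8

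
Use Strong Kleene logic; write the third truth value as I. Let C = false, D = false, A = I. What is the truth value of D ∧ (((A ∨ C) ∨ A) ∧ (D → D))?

A ∨ C = I ∨ false = I
(A ∨ C) ∨ A = I ∨ I = I
D → D = false → false = true
((A ∨ C) ∨ A) ∧ (D → D) = I ∧ true = I
D ∧ (((A ∨ C) ∨ A) ∧ (D → D)) = false ∧ I = false

false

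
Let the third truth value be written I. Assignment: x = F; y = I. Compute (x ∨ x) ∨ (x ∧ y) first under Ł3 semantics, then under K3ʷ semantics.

F; I

In Ł3: x ∨ x = F ∨ F = F
x ∧ y = F ∧ I = F
(x ∨ x) ∨ (x ∧ y) = F ∨ F = F
In K3ʷ: x ∨ x = F ∨ F = F
x ∧ y = F ∧ I = I
(x ∨ x) ∨ (x ∧ y) = F ∨ I = I
They differ because Ł3 and K3ʷ treat I differently under the binary connectives.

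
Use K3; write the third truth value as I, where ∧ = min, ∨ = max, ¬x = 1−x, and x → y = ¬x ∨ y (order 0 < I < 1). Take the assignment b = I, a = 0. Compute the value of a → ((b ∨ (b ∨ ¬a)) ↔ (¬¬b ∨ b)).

1

¬a = ¬0 = 1
b ∨ ¬a = I ∨ 1 = 1
b ∨ (b ∨ ¬a) = I ∨ 1 = 1
¬b = ¬I = I
¬¬b = ¬I = I
¬¬b ∨ b = I ∨ I = I
(b ∨ (b ∨ ¬a)) ↔ (¬¬b ∨ b) = 1 ↔ I = I
a → ((b ∨ (b ∨ ¬a)) ↔ (¬¬b ∨ b)) = 0 → I = 1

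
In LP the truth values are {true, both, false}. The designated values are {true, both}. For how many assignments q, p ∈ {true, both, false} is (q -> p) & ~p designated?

Of the 9 assignments, 5 give a value in {true, both}.

5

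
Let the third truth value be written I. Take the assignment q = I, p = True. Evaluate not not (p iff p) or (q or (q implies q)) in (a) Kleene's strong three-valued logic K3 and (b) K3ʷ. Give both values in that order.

In Kleene's strong three-valued logic K3: p iff p = True iff True = True
not (p iff p) = not True = False
not not (p iff p) = not False = True
q implies q = I implies I = I
q or (q implies q) = I or I = I
not not (p iff p) or (q or (q implies q)) = True or I = True
In K3ʷ: p iff p = True iff True = True
not (p iff p) = not True = False
not not (p iff p) = not False = True
q implies q = I implies I = I
q or (q implies q) = I or I = I
not not (p iff p) or (q or (q implies q)) = True or I = I
They differ because Kleene's strong three-valued logic K3 and K3ʷ treat I differently under the binary connectives.

True; I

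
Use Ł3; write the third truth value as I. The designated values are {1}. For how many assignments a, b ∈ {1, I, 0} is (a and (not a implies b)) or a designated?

3

Designated under: (a=1, b=1); (a=1, b=I); (a=1, b=0).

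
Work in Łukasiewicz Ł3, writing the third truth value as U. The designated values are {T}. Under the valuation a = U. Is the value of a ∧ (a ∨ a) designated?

No

a ∨ a = U ∨ U = U
a ∧ (a ∨ a) = U ∧ U = U
U ∉ {T}.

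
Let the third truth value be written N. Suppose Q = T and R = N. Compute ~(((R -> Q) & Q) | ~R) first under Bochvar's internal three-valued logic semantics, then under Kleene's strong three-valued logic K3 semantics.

N; F

In Bochvar's internal three-valued logic: R -> Q = N -> T = N
(R -> Q) & Q = N & T = N
~R = ~N = N
((R -> Q) & Q) | ~R = N | N = N
~(((R -> Q) & Q) | ~R) = ~N = N
In Kleene's strong three-valued logic K3: R -> Q = N -> T = T
(R -> Q) & Q = T & T = T
~R = ~N = N
((R -> Q) & Q) | ~R = T | N = T
~(((R -> Q) & Q) | ~R) = ~T = F
They differ because Bochvar's internal three-valued logic and Kleene's strong three-valued logic K3 treat N differently under the binary connectives.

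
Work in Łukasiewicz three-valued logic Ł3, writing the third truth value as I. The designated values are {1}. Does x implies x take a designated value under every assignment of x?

Yes

Every assignment of x over {1, I, 0} gives a value in {1}.
In particular, with x=I: x implies x = 1.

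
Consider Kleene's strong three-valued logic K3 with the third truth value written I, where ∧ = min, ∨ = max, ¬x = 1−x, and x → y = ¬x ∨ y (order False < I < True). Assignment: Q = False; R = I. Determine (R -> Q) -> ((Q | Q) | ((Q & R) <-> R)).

R -> Q = I -> False = I  [~I | False]
Q | Q = False | False = False
Q & R = False & I = False
(Q & R) <-> R = False <-> I = I
(Q | Q) | ((Q & R) <-> R) = False | I = I
(R -> Q) -> ((Q | Q) | ((Q & R) <-> R)) = I -> I = I

I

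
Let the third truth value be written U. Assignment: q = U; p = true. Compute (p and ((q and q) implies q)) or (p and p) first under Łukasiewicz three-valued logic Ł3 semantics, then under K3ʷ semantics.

In Łukasiewicz three-valued logic Ł3: q and q = U and U = U
(q and q) implies q = U implies U = true  [min(1, 1−½+½)]
p and ((q and q) implies q) = true and true = true
p and p = true and true = true
(p and ((q and q) implies q)) or (p and p) = true or true = true
In K3ʷ: q and q = U and U = U
(q and q) implies q = U implies U = U  [any arg is the third value ⇒ result is the third value]
p and ((q and q) implies q) = true and U = U
p and p = true and true = true
(p and ((q and q) implies q)) or (p and p) = U or true = U
They differ because Łukasiewicz three-valued logic Ł3 and K3ʷ treat U differently under the binary connectives.

true; U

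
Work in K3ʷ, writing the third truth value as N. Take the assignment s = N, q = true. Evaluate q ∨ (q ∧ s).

q ∧ s = true ∧ N = N
q ∨ (q ∧ s) = true ∨ N = N

N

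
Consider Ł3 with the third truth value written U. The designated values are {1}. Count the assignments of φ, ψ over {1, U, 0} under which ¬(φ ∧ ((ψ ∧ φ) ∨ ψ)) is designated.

5

Of the 9 assignments, 5 give a value in {1}.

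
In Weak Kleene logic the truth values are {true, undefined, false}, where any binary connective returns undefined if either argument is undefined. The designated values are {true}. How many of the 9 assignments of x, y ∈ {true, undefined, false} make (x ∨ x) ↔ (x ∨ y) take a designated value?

Designated under: (x=true, y=true); (x=true, y=false); (x=false, y=false).

3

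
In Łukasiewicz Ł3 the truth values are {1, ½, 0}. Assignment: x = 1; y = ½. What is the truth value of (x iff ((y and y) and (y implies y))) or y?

y and y = ½ and ½ = ½
y implies y = ½ implies ½ = 1  [min(1, 1−½+½)]
(y and y) and (y implies y) = ½ and 1 = ½
x iff ((y and y) and (y implies y)) = 1 iff ½ = ½
(x iff ((y and y) and (y implies y))) or y = ½ or ½ = ½

½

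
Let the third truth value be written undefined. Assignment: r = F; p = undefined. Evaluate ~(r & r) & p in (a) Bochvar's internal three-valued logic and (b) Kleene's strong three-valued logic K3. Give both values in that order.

undefined; undefined

In Bochvar's internal three-valued logic: r & r = F & F = F
~(r & r) = ~F = T
~(r & r) & p = T & undefined = undefined
In Kleene's strong three-valued logic K3: r & r = F & F = F
~(r & r) = ~F = T
~(r & r) & p = T & undefined = undefined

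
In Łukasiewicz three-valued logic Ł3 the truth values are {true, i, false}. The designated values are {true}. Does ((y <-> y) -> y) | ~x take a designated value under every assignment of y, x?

No

Countermodel: y=i, x=true gives i, which is not designated.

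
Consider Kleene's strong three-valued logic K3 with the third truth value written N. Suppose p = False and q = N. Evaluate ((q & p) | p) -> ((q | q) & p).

q & p = N & False = False
(q & p) | p = False | False = False
q | q = N | N = N
(q | q) & p = N & False = False
((q & p) | p) -> ((q | q) & p) = False -> False = True

True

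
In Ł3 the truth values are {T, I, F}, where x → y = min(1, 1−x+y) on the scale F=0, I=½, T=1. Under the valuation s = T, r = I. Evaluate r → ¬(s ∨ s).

s ∨ s = T ∨ T = T
¬(s ∨ s) = ¬T = F
r → ¬(s ∨ s) = I → F = I  [min(1, 1−½+0)]

I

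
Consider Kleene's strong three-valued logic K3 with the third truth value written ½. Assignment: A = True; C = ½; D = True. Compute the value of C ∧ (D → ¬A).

False

¬A = ¬True = False
D → ¬A = True → False = False
C ∧ (D → ¬A) = ½ ∧ False = False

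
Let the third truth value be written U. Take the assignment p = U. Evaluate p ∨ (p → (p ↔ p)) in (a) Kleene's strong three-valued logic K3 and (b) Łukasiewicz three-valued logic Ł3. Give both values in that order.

U; 1

In Kleene's strong three-valued logic K3: p ↔ p = U ↔ U = U
p → (p ↔ p) = U → U = U
p ∨ (p → (p ↔ p)) = U ∨ U = U
In Łukasiewicz three-valued logic Ł3: p ↔ p = U ↔ U = 1
p → (p ↔ p) = U → 1 = 1
p ∨ (p → (p ↔ p)) = U ∨ 1 = 1
They differ because Kleene's strong three-valued logic K3 and Łukasiewicz three-valued logic Ł3 treat U differently under implication.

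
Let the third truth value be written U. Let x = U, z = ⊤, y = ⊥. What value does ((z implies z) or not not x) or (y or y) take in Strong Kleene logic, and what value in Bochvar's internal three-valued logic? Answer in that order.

In Strong Kleene logic: z implies z = ⊤ implies ⊤ = ⊤
not x = not U = U
not not x = not U = U
(z implies z) or not not x = ⊤ or U = ⊤
y or y = ⊥ or ⊥ = ⊥
((z implies z) or not not x) or (y or y) = ⊤ or ⊥ = ⊤
In Bochvar's internal three-valued logic: z implies z = ⊤ implies ⊤ = ⊤
not x = not U = U
not not x = not U = U
(z implies z) or not not x = ⊤ or U = U
y or y = ⊥ or ⊥ = ⊥
((z implies z) or not not x) or (y or y) = U or ⊥ = U
They differ because Strong Kleene logic and Bochvar's internal three-valued logic treat U differently under the binary connectives.

⊤; U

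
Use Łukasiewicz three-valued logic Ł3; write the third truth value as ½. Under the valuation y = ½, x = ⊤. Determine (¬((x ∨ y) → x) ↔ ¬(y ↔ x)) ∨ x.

x ∨ y = ⊤ ∨ ½ = ⊤
(x ∨ y) → x = ⊤ → ⊤ = ⊤
¬((x ∨ y) → x) = ¬⊤ = ⊥
y ↔ x = ½ ↔ ⊤ = ½
¬(y ↔ x) = ¬½ = ½
¬((x ∨ y) → x) ↔ ¬(y ↔ x) = ⊥ ↔ ½ = ½
(¬((x ∨ y) → x) ↔ ¬(y ↔ x)) ∨ x = ½ ∨ ⊤ = ⊤

⊤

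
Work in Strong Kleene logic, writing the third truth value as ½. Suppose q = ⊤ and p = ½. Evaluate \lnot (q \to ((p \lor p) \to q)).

p \lor p = ½ \lor ½ = ½
(p \lor p) \to q = ½ \to ⊤ = ⊤
q \to ((p \lor p) \to q) = ⊤ \to ⊤ = ⊤
\lnot (q \to ((p \lor p) \to q)) = \lnot ⊤ = ⊥

⊥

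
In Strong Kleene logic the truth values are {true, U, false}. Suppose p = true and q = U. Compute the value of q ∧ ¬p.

¬p = ¬true = false
q ∧ ¬p = U ∧ false = false

false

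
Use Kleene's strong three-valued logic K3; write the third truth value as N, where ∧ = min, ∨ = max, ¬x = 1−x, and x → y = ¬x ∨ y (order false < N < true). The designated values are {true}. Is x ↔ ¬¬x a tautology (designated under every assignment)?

No

Countermodel: x=N gives N, which is not designated.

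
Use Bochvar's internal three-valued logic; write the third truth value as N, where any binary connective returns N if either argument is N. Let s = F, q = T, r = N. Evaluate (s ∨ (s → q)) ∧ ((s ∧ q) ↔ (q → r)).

N

s → q = F → T = T
s ∨ (s → q) = F ∨ T = T
s ∧ q = F ∧ T = F
q → r = T → N = N
(s ∧ q) ↔ (q → r) = F ↔ N = N
(s ∨ (s → q)) ∧ ((s ∧ q) ↔ (q → r)) = T ∧ N = N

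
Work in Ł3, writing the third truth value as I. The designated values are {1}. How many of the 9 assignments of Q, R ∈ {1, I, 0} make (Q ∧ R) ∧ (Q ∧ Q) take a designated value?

Designated under: (Q=1, R=1).

1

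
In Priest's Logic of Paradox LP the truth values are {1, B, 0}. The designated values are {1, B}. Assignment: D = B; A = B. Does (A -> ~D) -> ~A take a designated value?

Yes

~D = ~B = B
A -> ~D = B -> B = B
~A = ~B = B
(A -> ~D) -> ~A = B -> B = B
B ∈ {1, B}.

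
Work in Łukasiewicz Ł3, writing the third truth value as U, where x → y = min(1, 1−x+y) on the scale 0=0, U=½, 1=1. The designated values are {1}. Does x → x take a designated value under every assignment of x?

Yes

Every assignment of x over {1, U, 0} gives a value in {1}.
In particular, with x=U: x → x = 1.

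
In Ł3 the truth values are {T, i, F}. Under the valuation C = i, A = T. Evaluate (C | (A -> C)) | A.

A -> C = T -> i = i
C | (A -> C) = i | i = i
(C | (A -> C)) | A = i | T = T

T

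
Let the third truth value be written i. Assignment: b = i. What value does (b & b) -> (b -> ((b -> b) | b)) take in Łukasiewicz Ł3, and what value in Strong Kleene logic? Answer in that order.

1; i

In Łukasiewicz Ł3: b & b = i & i = i
b -> b = i -> i = 1  [min(1, 1−½+½)]
(b -> b) | b = 1 | i = 1
b -> ((b -> b) | b) = i -> 1 = 1
(b & b) -> (b -> ((b -> b) | b)) = i -> 1 = 1
In Strong Kleene logic: b & b = i & i = i
b -> b = i -> i = i
(b -> b) | b = i | i = i
b -> ((b -> b) | b) = i -> i = i
(b & b) -> (b -> ((b -> b) | b)) = i -> i = i
They differ because Łukasiewicz Ł3 and Strong Kleene logic treat i differently under implication.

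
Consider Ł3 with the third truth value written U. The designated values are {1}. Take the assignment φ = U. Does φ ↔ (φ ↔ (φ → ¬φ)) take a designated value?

Yes

¬φ = ¬U = U
φ → ¬φ = U → U = 1  [min(1, 1−½+½)]
φ ↔ (φ → ¬φ) = U ↔ 1 = U
φ ↔ (φ ↔ (φ → ¬φ)) = U ↔ U = 1
1 ∈ {1}.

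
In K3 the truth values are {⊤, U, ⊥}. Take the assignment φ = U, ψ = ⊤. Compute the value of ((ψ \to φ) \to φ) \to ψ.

⊤

ψ \to φ = ⊤ \to U = U  [\lnot ⊤ \lor U]
(ψ \to φ) \to φ = U \to U = U
((ψ \to φ) \to φ) \to ψ = U \to ⊤ = ⊤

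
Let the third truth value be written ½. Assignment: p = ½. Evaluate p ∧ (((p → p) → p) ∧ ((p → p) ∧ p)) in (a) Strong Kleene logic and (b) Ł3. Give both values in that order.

½; ½

In Strong Kleene logic: p → p = ½ → ½ = ½
(p → p) → p = ½ → ½ = ½
p → p = ½ → ½ = ½
(p → p) ∧ p = ½ ∧ ½ = ½
((p → p) → p) ∧ ((p → p) ∧ p) = ½ ∧ ½ = ½
p ∧ (((p → p) → p) ∧ ((p → p) ∧ p)) = ½ ∧ ½ = ½
In Ł3: p → p = ½ → ½ = 1  [min(1, 1−½+½)]
(p → p) → p = 1 → ½ = ½
p → p = ½ → ½ = 1
(p → p) ∧ p = 1 ∧ ½ = ½
((p → p) → p) ∧ ((p → p) ∧ p) = ½ ∧ ½ = ½
p ∧ (((p → p) → p) ∧ ((p → p) ∧ p)) = ½ ∧ ½ = ½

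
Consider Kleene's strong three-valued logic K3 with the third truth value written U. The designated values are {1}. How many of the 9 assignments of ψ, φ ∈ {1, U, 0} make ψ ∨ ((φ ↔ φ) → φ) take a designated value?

Of the 9 assignments, 5 give a value in {1}.

5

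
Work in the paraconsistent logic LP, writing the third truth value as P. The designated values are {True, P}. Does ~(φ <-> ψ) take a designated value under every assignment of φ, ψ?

No

Countermodel: φ=True, ψ=True gives False, which is not designated.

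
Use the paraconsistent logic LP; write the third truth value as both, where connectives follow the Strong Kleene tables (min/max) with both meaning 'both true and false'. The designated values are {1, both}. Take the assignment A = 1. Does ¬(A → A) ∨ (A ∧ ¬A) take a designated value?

A → A = 1 → 1 = 1
¬(A → A) = ¬1 = 0
¬A = ¬1 = 0
A ∧ ¬A = 1 ∧ 0 = 0
¬(A → A) ∨ (A ∧ ¬A) = 0 ∨ 0 = 0
0 ∉ {1, both}.

No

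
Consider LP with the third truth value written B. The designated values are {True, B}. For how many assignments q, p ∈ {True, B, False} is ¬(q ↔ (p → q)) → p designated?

Of the 9 assignments, 8 give a value in {True, B}.

8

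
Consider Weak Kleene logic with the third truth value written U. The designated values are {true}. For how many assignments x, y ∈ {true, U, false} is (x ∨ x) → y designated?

3

Designated under: (x=true, y=true); (x=false, y=true); (x=false, y=false).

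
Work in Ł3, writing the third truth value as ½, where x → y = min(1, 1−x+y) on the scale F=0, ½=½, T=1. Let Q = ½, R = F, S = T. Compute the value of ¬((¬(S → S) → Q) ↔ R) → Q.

½

S → S = T → T = T
¬(S → S) = ¬T = F
¬(S → S) → Q = F → ½ = T  [min(1, 1−0+½)]
(¬(S → S) → Q) ↔ R = T ↔ F = F
¬((¬(S → S) → Q) ↔ R) = ¬F = T
¬((¬(S → S) → Q) ↔ R) → Q = T → ½ = ½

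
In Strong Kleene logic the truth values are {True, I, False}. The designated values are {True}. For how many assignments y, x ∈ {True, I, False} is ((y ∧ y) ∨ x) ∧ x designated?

Designated under: (y=True, x=True); (y=I, x=True); (y=False, x=True).

3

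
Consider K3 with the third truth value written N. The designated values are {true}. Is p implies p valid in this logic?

Countermodel: p=N gives N, which is not designated.

No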